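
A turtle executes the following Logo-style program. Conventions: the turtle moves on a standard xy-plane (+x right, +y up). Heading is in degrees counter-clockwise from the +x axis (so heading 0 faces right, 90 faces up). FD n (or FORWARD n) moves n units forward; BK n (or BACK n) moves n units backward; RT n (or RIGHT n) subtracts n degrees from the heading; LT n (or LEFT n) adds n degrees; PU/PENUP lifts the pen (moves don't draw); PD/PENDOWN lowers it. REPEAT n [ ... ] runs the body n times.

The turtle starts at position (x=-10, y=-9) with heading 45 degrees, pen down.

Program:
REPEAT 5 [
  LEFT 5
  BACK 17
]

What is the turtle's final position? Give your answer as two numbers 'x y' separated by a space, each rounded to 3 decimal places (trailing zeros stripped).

Answer: -52.177 -82.053

Derivation:
Executing turtle program step by step:
Start: pos=(-10,-9), heading=45, pen down
REPEAT 5 [
  -- iteration 1/5 --
  LT 5: heading 45 -> 50
  BK 17: (-10,-9) -> (-20.927,-22.023) [heading=50, draw]
  -- iteration 2/5 --
  LT 5: heading 50 -> 55
  BK 17: (-20.927,-22.023) -> (-30.678,-35.948) [heading=55, draw]
  -- iteration 3/5 --
  LT 5: heading 55 -> 60
  BK 17: (-30.678,-35.948) -> (-39.178,-50.671) [heading=60, draw]
  -- iteration 4/5 --
  LT 5: heading 60 -> 65
  BK 17: (-39.178,-50.671) -> (-46.363,-66.078) [heading=65, draw]
  -- iteration 5/5 --
  LT 5: heading 65 -> 70
  BK 17: (-46.363,-66.078) -> (-52.177,-82.053) [heading=70, draw]
]
Final: pos=(-52.177,-82.053), heading=70, 5 segment(s) drawn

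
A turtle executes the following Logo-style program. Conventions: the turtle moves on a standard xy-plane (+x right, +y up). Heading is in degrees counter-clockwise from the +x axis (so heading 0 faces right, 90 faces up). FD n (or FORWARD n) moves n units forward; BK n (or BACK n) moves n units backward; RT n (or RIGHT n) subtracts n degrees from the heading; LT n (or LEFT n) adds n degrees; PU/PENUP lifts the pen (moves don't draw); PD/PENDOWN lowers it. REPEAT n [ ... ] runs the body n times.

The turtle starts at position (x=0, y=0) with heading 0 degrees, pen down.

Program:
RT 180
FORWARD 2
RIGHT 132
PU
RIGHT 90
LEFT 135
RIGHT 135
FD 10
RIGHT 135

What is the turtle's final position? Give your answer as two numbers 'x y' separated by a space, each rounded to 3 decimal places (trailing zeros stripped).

Answer: 5.431 -6.691

Derivation:
Executing turtle program step by step:
Start: pos=(0,0), heading=0, pen down
RT 180: heading 0 -> 180
FD 2: (0,0) -> (-2,0) [heading=180, draw]
RT 132: heading 180 -> 48
PU: pen up
RT 90: heading 48 -> 318
LT 135: heading 318 -> 93
RT 135: heading 93 -> 318
FD 10: (-2,0) -> (5.431,-6.691) [heading=318, move]
RT 135: heading 318 -> 183
Final: pos=(5.431,-6.691), heading=183, 1 segment(s) drawn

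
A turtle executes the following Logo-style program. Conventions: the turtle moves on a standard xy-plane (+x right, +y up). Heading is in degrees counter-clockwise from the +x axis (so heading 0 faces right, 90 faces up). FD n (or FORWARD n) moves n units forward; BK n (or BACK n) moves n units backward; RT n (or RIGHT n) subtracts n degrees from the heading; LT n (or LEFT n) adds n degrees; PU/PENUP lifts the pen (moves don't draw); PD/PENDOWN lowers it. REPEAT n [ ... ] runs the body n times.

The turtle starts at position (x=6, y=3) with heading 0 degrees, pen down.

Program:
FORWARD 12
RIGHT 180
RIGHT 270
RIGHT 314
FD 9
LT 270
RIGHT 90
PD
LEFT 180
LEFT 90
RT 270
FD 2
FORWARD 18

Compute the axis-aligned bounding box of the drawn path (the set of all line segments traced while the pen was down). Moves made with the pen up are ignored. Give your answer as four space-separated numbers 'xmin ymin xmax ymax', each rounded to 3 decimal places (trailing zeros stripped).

Answer: 6 -3.252 24.474 10.641

Derivation:
Executing turtle program step by step:
Start: pos=(6,3), heading=0, pen down
FD 12: (6,3) -> (18,3) [heading=0, draw]
RT 180: heading 0 -> 180
RT 270: heading 180 -> 270
RT 314: heading 270 -> 316
FD 9: (18,3) -> (24.474,-3.252) [heading=316, draw]
LT 270: heading 316 -> 226
RT 90: heading 226 -> 136
PD: pen down
LT 180: heading 136 -> 316
LT 90: heading 316 -> 46
RT 270: heading 46 -> 136
FD 2: (24.474,-3.252) -> (23.035,-1.863) [heading=136, draw]
FD 18: (23.035,-1.863) -> (10.087,10.641) [heading=136, draw]
Final: pos=(10.087,10.641), heading=136, 4 segment(s) drawn

Segment endpoints: x in {6, 10.087, 18, 23.035, 24.474}, y in {-3.252, -1.863, 3, 10.641}
xmin=6, ymin=-3.252, xmax=24.474, ymax=10.641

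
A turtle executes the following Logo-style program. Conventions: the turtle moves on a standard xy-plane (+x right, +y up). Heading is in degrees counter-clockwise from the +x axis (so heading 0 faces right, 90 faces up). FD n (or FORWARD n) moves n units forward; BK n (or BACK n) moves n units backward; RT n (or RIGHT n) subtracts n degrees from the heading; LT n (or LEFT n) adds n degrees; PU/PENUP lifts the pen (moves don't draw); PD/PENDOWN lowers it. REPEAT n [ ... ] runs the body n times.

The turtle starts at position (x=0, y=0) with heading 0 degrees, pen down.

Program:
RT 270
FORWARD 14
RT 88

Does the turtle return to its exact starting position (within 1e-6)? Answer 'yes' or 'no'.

Executing turtle program step by step:
Start: pos=(0,0), heading=0, pen down
RT 270: heading 0 -> 90
FD 14: (0,0) -> (0,14) [heading=90, draw]
RT 88: heading 90 -> 2
Final: pos=(0,14), heading=2, 1 segment(s) drawn

Start position: (0, 0)
Final position: (0, 14)
Distance = 14; >= 1e-6 -> NOT closed

Answer: no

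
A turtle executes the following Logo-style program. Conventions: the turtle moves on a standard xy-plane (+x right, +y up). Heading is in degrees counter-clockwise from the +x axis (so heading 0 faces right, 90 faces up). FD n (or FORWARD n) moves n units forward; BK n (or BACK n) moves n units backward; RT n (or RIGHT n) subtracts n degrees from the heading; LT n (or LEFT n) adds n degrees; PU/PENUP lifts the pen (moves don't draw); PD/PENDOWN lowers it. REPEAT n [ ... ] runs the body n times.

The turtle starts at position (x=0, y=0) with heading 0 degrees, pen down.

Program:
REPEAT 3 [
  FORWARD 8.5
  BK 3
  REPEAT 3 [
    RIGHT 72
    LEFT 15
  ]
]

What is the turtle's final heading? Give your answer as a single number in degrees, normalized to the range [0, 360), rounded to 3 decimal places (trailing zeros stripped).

Executing turtle program step by step:
Start: pos=(0,0), heading=0, pen down
REPEAT 3 [
  -- iteration 1/3 --
  FD 8.5: (0,0) -> (8.5,0) [heading=0, draw]
  BK 3: (8.5,0) -> (5.5,0) [heading=0, draw]
  REPEAT 3 [
    -- iteration 1/3 --
    RT 72: heading 0 -> 288
    LT 15: heading 288 -> 303
    -- iteration 2/3 --
    RT 72: heading 303 -> 231
    LT 15: heading 231 -> 246
    -- iteration 3/3 --
    RT 72: heading 246 -> 174
    LT 15: heading 174 -> 189
  ]
  -- iteration 2/3 --
  FD 8.5: (5.5,0) -> (-2.895,-1.33) [heading=189, draw]
  BK 3: (-2.895,-1.33) -> (0.068,-0.86) [heading=189, draw]
  REPEAT 3 [
    -- iteration 1/3 --
    RT 72: heading 189 -> 117
    LT 15: heading 117 -> 132
    -- iteration 2/3 --
    RT 72: heading 132 -> 60
    LT 15: heading 60 -> 75
    -- iteration 3/3 --
    RT 72: heading 75 -> 3
    LT 15: heading 3 -> 18
  ]
  -- iteration 3/3 --
  FD 8.5: (0.068,-0.86) -> (8.152,1.766) [heading=18, draw]
  BK 3: (8.152,1.766) -> (5.299,0.839) [heading=18, draw]
  REPEAT 3 [
    -- iteration 1/3 --
    RT 72: heading 18 -> 306
    LT 15: heading 306 -> 321
    -- iteration 2/3 --
    RT 72: heading 321 -> 249
    LT 15: heading 249 -> 264
    -- iteration 3/3 --
    RT 72: heading 264 -> 192
    LT 15: heading 192 -> 207
  ]
]
Final: pos=(5.299,0.839), heading=207, 6 segment(s) drawn

Answer: 207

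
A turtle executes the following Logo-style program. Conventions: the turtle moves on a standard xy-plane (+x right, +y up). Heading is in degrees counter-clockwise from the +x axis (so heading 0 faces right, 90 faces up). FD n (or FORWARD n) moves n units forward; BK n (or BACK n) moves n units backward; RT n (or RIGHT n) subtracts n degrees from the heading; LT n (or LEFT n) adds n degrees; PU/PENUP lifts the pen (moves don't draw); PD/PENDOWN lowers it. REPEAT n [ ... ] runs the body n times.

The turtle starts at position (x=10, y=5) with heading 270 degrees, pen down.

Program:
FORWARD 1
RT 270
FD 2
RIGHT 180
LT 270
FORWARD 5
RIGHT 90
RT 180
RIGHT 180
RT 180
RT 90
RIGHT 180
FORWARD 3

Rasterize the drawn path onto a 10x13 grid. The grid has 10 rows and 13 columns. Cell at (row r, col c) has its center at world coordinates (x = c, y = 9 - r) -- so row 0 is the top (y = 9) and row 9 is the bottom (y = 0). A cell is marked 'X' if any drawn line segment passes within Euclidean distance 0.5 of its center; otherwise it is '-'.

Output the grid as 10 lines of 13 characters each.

Segment 0: (10,5) -> (10,4)
Segment 1: (10,4) -> (12,4)
Segment 2: (12,4) -> (12,9)
Segment 3: (12,9) -> (12,6)

Answer: ------------X
------------X
------------X
------------X
----------X-X
----------XXX
-------------
-------------
-------------
-------------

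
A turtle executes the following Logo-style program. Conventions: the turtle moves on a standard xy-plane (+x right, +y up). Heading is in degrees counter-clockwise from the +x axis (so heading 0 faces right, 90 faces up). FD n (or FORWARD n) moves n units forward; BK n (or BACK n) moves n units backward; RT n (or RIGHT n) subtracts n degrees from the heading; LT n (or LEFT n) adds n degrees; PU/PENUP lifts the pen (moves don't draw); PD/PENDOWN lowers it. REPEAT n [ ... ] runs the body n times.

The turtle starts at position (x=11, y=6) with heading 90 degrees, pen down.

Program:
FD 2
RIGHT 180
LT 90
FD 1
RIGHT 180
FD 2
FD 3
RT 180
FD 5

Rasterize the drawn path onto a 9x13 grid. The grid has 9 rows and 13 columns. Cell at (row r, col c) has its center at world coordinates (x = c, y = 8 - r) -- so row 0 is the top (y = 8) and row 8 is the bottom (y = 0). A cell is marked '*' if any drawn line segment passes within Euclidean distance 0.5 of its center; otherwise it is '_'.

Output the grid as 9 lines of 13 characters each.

Answer: _______******
___________*_
___________*_
_____________
_____________
_____________
_____________
_____________
_____________

Derivation:
Segment 0: (11,6) -> (11,8)
Segment 1: (11,8) -> (12,8)
Segment 2: (12,8) -> (10,8)
Segment 3: (10,8) -> (7,8)
Segment 4: (7,8) -> (12,8)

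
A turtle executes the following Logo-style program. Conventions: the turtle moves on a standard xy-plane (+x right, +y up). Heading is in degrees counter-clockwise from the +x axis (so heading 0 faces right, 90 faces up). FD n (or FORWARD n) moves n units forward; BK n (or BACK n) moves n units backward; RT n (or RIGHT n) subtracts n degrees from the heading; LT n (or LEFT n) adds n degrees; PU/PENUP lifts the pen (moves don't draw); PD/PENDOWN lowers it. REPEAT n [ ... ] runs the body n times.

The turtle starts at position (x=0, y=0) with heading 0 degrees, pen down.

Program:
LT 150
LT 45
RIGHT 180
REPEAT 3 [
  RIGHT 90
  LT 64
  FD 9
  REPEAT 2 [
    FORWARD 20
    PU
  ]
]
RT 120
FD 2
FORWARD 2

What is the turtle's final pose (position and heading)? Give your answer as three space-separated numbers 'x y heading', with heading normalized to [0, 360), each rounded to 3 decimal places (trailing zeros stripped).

Executing turtle program step by step:
Start: pos=(0,0), heading=0, pen down
LT 150: heading 0 -> 150
LT 45: heading 150 -> 195
RT 180: heading 195 -> 15
REPEAT 3 [
  -- iteration 1/3 --
  RT 90: heading 15 -> 285
  LT 64: heading 285 -> 349
  FD 9: (0,0) -> (8.835,-1.717) [heading=349, draw]
  REPEAT 2 [
    -- iteration 1/2 --
    FD 20: (8.835,-1.717) -> (28.467,-5.533) [heading=349, draw]
    PU: pen up
    -- iteration 2/2 --
    FD 20: (28.467,-5.533) -> (48.1,-9.35) [heading=349, move]
    PU: pen up
  ]
  -- iteration 2/3 --
  RT 90: heading 349 -> 259
  LT 64: heading 259 -> 323
  FD 9: (48.1,-9.35) -> (55.287,-14.766) [heading=323, move]
  REPEAT 2 [
    -- iteration 1/2 --
    FD 20: (55.287,-14.766) -> (71.26,-26.802) [heading=323, move]
    PU: pen up
    -- iteration 2/2 --
    FD 20: (71.26,-26.802) -> (87.233,-38.839) [heading=323, move]
    PU: pen up
  ]
  -- iteration 3/3 --
  RT 90: heading 323 -> 233
  LT 64: heading 233 -> 297
  FD 9: (87.233,-38.839) -> (91.319,-46.858) [heading=297, move]
  REPEAT 2 [
    -- iteration 1/2 --
    FD 20: (91.319,-46.858) -> (100.399,-64.678) [heading=297, move]
    PU: pen up
    -- iteration 2/2 --
    FD 20: (100.399,-64.678) -> (109.478,-82.498) [heading=297, move]
    PU: pen up
  ]
]
RT 120: heading 297 -> 177
FD 2: (109.478,-82.498) -> (107.481,-82.393) [heading=177, move]
FD 2: (107.481,-82.393) -> (105.484,-82.289) [heading=177, move]
Final: pos=(105.484,-82.289), heading=177, 2 segment(s) drawn

Answer: 105.484 -82.289 177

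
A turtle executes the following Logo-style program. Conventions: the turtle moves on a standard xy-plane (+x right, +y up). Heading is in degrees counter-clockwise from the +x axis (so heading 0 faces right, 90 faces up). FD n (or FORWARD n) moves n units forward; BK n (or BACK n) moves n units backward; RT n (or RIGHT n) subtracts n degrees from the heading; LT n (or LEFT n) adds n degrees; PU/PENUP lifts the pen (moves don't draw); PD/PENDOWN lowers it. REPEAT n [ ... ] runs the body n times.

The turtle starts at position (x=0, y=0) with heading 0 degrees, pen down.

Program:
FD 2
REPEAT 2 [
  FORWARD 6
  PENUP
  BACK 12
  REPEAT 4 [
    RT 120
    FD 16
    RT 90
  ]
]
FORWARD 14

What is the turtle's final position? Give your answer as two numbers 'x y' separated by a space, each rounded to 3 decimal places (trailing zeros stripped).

Answer: -18.144 7.177

Derivation:
Executing turtle program step by step:
Start: pos=(0,0), heading=0, pen down
FD 2: (0,0) -> (2,0) [heading=0, draw]
REPEAT 2 [
  -- iteration 1/2 --
  FD 6: (2,0) -> (8,0) [heading=0, draw]
  PU: pen up
  BK 12: (8,0) -> (-4,0) [heading=0, move]
  REPEAT 4 [
    -- iteration 1/4 --
    RT 120: heading 0 -> 240
    FD 16: (-4,0) -> (-12,-13.856) [heading=240, move]
    RT 90: heading 240 -> 150
    -- iteration 2/4 --
    RT 120: heading 150 -> 30
    FD 16: (-12,-13.856) -> (1.856,-5.856) [heading=30, move]
    RT 90: heading 30 -> 300
    -- iteration 3/4 --
    RT 120: heading 300 -> 180
    FD 16: (1.856,-5.856) -> (-14.144,-5.856) [heading=180, move]
    RT 90: heading 180 -> 90
    -- iteration 4/4 --
    RT 120: heading 90 -> 330
    FD 16: (-14.144,-5.856) -> (-0.287,-13.856) [heading=330, move]
    RT 90: heading 330 -> 240
  ]
  -- iteration 2/2 --
  FD 6: (-0.287,-13.856) -> (-3.287,-19.053) [heading=240, move]
  PU: pen up
  BK 12: (-3.287,-19.053) -> (2.713,-8.66) [heading=240, move]
  REPEAT 4 [
    -- iteration 1/4 --
    RT 120: heading 240 -> 120
    FD 16: (2.713,-8.66) -> (-5.287,5.196) [heading=120, move]
    RT 90: heading 120 -> 30
    -- iteration 2/4 --
    RT 120: heading 30 -> 270
    FD 16: (-5.287,5.196) -> (-5.287,-10.804) [heading=270, move]
    RT 90: heading 270 -> 180
    -- iteration 3/4 --
    RT 120: heading 180 -> 60
    FD 16: (-5.287,-10.804) -> (2.713,3.053) [heading=60, move]
    RT 90: heading 60 -> 330
    -- iteration 4/4 --
    RT 120: heading 330 -> 210
    FD 16: (2.713,3.053) -> (-11.144,-4.947) [heading=210, move]
    RT 90: heading 210 -> 120
  ]
]
FD 14: (-11.144,-4.947) -> (-18.144,7.177) [heading=120, move]
Final: pos=(-18.144,7.177), heading=120, 2 segment(s) drawn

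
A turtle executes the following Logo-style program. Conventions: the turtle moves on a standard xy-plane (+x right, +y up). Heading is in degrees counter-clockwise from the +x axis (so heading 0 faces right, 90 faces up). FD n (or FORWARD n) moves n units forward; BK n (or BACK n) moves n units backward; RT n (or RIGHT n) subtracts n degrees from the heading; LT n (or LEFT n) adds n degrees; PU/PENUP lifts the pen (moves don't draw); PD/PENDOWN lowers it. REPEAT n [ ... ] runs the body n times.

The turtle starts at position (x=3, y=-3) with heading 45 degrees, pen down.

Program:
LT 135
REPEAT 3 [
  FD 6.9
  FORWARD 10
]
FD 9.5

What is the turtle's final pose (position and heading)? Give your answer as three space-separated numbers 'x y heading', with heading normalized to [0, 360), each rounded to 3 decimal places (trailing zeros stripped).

Answer: -57.2 -3 180

Derivation:
Executing turtle program step by step:
Start: pos=(3,-3), heading=45, pen down
LT 135: heading 45 -> 180
REPEAT 3 [
  -- iteration 1/3 --
  FD 6.9: (3,-3) -> (-3.9,-3) [heading=180, draw]
  FD 10: (-3.9,-3) -> (-13.9,-3) [heading=180, draw]
  -- iteration 2/3 --
  FD 6.9: (-13.9,-3) -> (-20.8,-3) [heading=180, draw]
  FD 10: (-20.8,-3) -> (-30.8,-3) [heading=180, draw]
  -- iteration 3/3 --
  FD 6.9: (-30.8,-3) -> (-37.7,-3) [heading=180, draw]
  FD 10: (-37.7,-3) -> (-47.7,-3) [heading=180, draw]
]
FD 9.5: (-47.7,-3) -> (-57.2,-3) [heading=180, draw]
Final: pos=(-57.2,-3), heading=180, 7 segment(s) drawn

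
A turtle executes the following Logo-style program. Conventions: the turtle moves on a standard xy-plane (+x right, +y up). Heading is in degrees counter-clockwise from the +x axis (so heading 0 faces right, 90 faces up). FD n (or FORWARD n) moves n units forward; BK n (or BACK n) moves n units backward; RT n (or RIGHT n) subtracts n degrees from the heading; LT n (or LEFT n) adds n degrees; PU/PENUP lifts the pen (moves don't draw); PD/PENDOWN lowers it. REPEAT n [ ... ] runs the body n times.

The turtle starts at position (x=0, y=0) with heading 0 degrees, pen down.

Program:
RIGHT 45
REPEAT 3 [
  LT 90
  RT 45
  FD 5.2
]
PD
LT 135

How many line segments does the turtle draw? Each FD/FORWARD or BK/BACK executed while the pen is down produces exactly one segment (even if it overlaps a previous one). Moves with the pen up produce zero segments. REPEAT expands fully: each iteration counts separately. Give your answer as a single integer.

Answer: 3

Derivation:
Executing turtle program step by step:
Start: pos=(0,0), heading=0, pen down
RT 45: heading 0 -> 315
REPEAT 3 [
  -- iteration 1/3 --
  LT 90: heading 315 -> 45
  RT 45: heading 45 -> 0
  FD 5.2: (0,0) -> (5.2,0) [heading=0, draw]
  -- iteration 2/3 --
  LT 90: heading 0 -> 90
  RT 45: heading 90 -> 45
  FD 5.2: (5.2,0) -> (8.877,3.677) [heading=45, draw]
  -- iteration 3/3 --
  LT 90: heading 45 -> 135
  RT 45: heading 135 -> 90
  FD 5.2: (8.877,3.677) -> (8.877,8.877) [heading=90, draw]
]
PD: pen down
LT 135: heading 90 -> 225
Final: pos=(8.877,8.877), heading=225, 3 segment(s) drawn
Segments drawn: 3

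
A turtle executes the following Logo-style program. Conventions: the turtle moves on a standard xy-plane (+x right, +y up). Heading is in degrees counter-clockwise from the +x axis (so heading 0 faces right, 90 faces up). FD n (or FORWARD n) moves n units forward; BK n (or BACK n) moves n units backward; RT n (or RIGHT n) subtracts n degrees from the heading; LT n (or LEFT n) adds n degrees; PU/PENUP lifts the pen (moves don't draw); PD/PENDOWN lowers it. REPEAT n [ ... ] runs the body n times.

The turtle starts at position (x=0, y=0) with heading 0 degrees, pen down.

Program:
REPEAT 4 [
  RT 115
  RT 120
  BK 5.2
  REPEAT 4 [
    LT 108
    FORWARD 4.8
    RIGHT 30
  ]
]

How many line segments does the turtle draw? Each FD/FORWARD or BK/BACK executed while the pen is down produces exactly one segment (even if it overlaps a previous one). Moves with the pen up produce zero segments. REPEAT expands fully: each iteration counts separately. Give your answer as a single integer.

Answer: 20

Derivation:
Executing turtle program step by step:
Start: pos=(0,0), heading=0, pen down
REPEAT 4 [
  -- iteration 1/4 --
  RT 115: heading 0 -> 245
  RT 120: heading 245 -> 125
  BK 5.2: (0,0) -> (2.983,-4.26) [heading=125, draw]
  REPEAT 4 [
    -- iteration 1/4 --
    LT 108: heading 125 -> 233
    FD 4.8: (2.983,-4.26) -> (0.094,-8.093) [heading=233, draw]
    RT 30: heading 233 -> 203
    -- iteration 2/4 --
    LT 108: heading 203 -> 311
    FD 4.8: (0.094,-8.093) -> (3.243,-11.716) [heading=311, draw]
    RT 30: heading 311 -> 281
    -- iteration 3/4 --
    LT 108: heading 281 -> 29
    FD 4.8: (3.243,-11.716) -> (7.441,-9.389) [heading=29, draw]
    RT 30: heading 29 -> 359
    -- iteration 4/4 --
    LT 108: heading 359 -> 107
    FD 4.8: (7.441,-9.389) -> (6.038,-4.798) [heading=107, draw]
    RT 30: heading 107 -> 77
  ]
  -- iteration 2/4 --
  RT 115: heading 77 -> 322
  RT 120: heading 322 -> 202
  BK 5.2: (6.038,-4.798) -> (10.859,-2.85) [heading=202, draw]
  REPEAT 4 [
    -- iteration 1/4 --
    LT 108: heading 202 -> 310
    FD 4.8: (10.859,-2.85) -> (13.944,-6.527) [heading=310, draw]
    RT 30: heading 310 -> 280
    -- iteration 2/4 --
    LT 108: heading 280 -> 28
    FD 4.8: (13.944,-6.527) -> (18.183,-4.274) [heading=28, draw]
    RT 30: heading 28 -> 358
    -- iteration 3/4 --
    LT 108: heading 358 -> 106
    FD 4.8: (18.183,-4.274) -> (16.86,0.34) [heading=106, draw]
    RT 30: heading 106 -> 76
    -- iteration 4/4 --
    LT 108: heading 76 -> 184
    FD 4.8: (16.86,0.34) -> (12.071,0.005) [heading=184, draw]
    RT 30: heading 184 -> 154
  ]
  -- iteration 3/4 --
  RT 115: heading 154 -> 39
  RT 120: heading 39 -> 279
  BK 5.2: (12.071,0.005) -> (11.258,5.141) [heading=279, draw]
  REPEAT 4 [
    -- iteration 1/4 --
    LT 108: heading 279 -> 27
    FD 4.8: (11.258,5.141) -> (15.535,7.32) [heading=27, draw]
    RT 30: heading 27 -> 357
    -- iteration 2/4 --
    LT 108: heading 357 -> 105
    FD 4.8: (15.535,7.32) -> (14.292,11.957) [heading=105, draw]
    RT 30: heading 105 -> 75
    -- iteration 3/4 --
    LT 108: heading 75 -> 183
    FD 4.8: (14.292,11.957) -> (9.499,11.706) [heading=183, draw]
    RT 30: heading 183 -> 153
    -- iteration 4/4 --
    LT 108: heading 153 -> 261
    FD 4.8: (9.499,11.706) -> (8.748,6.965) [heading=261, draw]
    RT 30: heading 261 -> 231
  ]
  -- iteration 4/4 --
  RT 115: heading 231 -> 116
  RT 120: heading 116 -> 356
  BK 5.2: (8.748,6.965) -> (3.561,7.328) [heading=356, draw]
  REPEAT 4 [
    -- iteration 1/4 --
    LT 108: heading 356 -> 104
    FD 4.8: (3.561,7.328) -> (2.399,11.985) [heading=104, draw]
    RT 30: heading 104 -> 74
    -- iteration 2/4 --
    LT 108: heading 74 -> 182
    FD 4.8: (2.399,11.985) -> (-2.398,11.817) [heading=182, draw]
    RT 30: heading 182 -> 152
    -- iteration 3/4 --
    LT 108: heading 152 -> 260
    FD 4.8: (-2.398,11.817) -> (-3.231,7.09) [heading=260, draw]
    RT 30: heading 260 -> 230
    -- iteration 4/4 --
    LT 108: heading 230 -> 338
    FD 4.8: (-3.231,7.09) -> (1.219,5.292) [heading=338, draw]
    RT 30: heading 338 -> 308
  ]
]
Final: pos=(1.219,5.292), heading=308, 20 segment(s) drawn
Segments drawn: 20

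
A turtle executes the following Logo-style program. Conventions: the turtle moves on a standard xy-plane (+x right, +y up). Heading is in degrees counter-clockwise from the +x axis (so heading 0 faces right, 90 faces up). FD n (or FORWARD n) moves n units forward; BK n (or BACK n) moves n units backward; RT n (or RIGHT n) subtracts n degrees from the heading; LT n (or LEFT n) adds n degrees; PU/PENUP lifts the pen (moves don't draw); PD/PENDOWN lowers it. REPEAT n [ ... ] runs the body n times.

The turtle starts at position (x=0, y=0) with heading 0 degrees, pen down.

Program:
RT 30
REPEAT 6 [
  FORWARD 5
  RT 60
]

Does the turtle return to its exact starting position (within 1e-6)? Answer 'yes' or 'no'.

Executing turtle program step by step:
Start: pos=(0,0), heading=0, pen down
RT 30: heading 0 -> 330
REPEAT 6 [
  -- iteration 1/6 --
  FD 5: (0,0) -> (4.33,-2.5) [heading=330, draw]
  RT 60: heading 330 -> 270
  -- iteration 2/6 --
  FD 5: (4.33,-2.5) -> (4.33,-7.5) [heading=270, draw]
  RT 60: heading 270 -> 210
  -- iteration 3/6 --
  FD 5: (4.33,-7.5) -> (0,-10) [heading=210, draw]
  RT 60: heading 210 -> 150
  -- iteration 4/6 --
  FD 5: (0,-10) -> (-4.33,-7.5) [heading=150, draw]
  RT 60: heading 150 -> 90
  -- iteration 5/6 --
  FD 5: (-4.33,-7.5) -> (-4.33,-2.5) [heading=90, draw]
  RT 60: heading 90 -> 30
  -- iteration 6/6 --
  FD 5: (-4.33,-2.5) -> (0,0) [heading=30, draw]
  RT 60: heading 30 -> 330
]
Final: pos=(0,0), heading=330, 6 segment(s) drawn

Start position: (0, 0)
Final position: (0, 0)
Distance = 0; < 1e-6 -> CLOSED

Answer: yes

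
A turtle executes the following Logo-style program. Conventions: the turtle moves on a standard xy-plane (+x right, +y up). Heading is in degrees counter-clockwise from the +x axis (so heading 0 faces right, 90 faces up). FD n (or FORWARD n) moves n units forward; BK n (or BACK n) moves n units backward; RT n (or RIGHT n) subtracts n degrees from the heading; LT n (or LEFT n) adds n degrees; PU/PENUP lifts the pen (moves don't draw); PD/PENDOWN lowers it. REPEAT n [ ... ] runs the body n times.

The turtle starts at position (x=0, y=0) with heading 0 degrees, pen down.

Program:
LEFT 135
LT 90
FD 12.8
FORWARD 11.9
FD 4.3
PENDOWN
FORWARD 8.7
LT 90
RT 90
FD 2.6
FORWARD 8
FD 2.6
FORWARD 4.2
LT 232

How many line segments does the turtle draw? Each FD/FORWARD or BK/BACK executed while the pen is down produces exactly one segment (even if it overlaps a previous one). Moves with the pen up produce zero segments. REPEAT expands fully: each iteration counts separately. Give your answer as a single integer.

Answer: 8

Derivation:
Executing turtle program step by step:
Start: pos=(0,0), heading=0, pen down
LT 135: heading 0 -> 135
LT 90: heading 135 -> 225
FD 12.8: (0,0) -> (-9.051,-9.051) [heading=225, draw]
FD 11.9: (-9.051,-9.051) -> (-17.466,-17.466) [heading=225, draw]
FD 4.3: (-17.466,-17.466) -> (-20.506,-20.506) [heading=225, draw]
PD: pen down
FD 8.7: (-20.506,-20.506) -> (-26.658,-26.658) [heading=225, draw]
LT 90: heading 225 -> 315
RT 90: heading 315 -> 225
FD 2.6: (-26.658,-26.658) -> (-28.496,-28.496) [heading=225, draw]
FD 8: (-28.496,-28.496) -> (-34.153,-34.153) [heading=225, draw]
FD 2.6: (-34.153,-34.153) -> (-35.992,-35.992) [heading=225, draw]
FD 4.2: (-35.992,-35.992) -> (-38.962,-38.962) [heading=225, draw]
LT 232: heading 225 -> 97
Final: pos=(-38.962,-38.962), heading=97, 8 segment(s) drawn
Segments drawn: 8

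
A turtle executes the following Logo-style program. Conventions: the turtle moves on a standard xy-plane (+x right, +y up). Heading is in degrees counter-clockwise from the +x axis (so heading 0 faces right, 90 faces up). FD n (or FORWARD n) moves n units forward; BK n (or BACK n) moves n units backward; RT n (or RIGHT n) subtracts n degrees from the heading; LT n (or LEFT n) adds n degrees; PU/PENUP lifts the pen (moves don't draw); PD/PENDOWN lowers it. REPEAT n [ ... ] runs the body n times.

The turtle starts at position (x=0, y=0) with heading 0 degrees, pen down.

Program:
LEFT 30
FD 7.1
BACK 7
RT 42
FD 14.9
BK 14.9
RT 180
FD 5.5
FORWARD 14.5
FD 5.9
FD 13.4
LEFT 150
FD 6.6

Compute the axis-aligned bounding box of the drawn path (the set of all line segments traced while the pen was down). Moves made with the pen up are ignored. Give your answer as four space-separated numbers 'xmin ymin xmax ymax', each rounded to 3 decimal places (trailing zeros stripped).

Executing turtle program step by step:
Start: pos=(0,0), heading=0, pen down
LT 30: heading 0 -> 30
FD 7.1: (0,0) -> (6.149,3.55) [heading=30, draw]
BK 7: (6.149,3.55) -> (0.087,0.05) [heading=30, draw]
RT 42: heading 30 -> 348
FD 14.9: (0.087,0.05) -> (14.661,-3.048) [heading=348, draw]
BK 14.9: (14.661,-3.048) -> (0.087,0.05) [heading=348, draw]
RT 180: heading 348 -> 168
FD 5.5: (0.087,0.05) -> (-5.293,1.194) [heading=168, draw]
FD 14.5: (-5.293,1.194) -> (-19.476,4.208) [heading=168, draw]
FD 5.9: (-19.476,4.208) -> (-25.247,5.435) [heading=168, draw]
FD 13.4: (-25.247,5.435) -> (-38.355,8.221) [heading=168, draw]
LT 150: heading 168 -> 318
FD 6.6: (-38.355,8.221) -> (-33.45,3.805) [heading=318, draw]
Final: pos=(-33.45,3.805), heading=318, 9 segment(s) drawn

Segment endpoints: x in {-38.355, -33.45, -25.247, -19.476, -5.293, 0, 0.087, 6.149, 14.661}, y in {-3.048, 0, 0.05, 1.194, 3.55, 3.805, 4.208, 5.435, 8.221}
xmin=-38.355, ymin=-3.048, xmax=14.661, ymax=8.221

Answer: -38.355 -3.048 14.661 8.221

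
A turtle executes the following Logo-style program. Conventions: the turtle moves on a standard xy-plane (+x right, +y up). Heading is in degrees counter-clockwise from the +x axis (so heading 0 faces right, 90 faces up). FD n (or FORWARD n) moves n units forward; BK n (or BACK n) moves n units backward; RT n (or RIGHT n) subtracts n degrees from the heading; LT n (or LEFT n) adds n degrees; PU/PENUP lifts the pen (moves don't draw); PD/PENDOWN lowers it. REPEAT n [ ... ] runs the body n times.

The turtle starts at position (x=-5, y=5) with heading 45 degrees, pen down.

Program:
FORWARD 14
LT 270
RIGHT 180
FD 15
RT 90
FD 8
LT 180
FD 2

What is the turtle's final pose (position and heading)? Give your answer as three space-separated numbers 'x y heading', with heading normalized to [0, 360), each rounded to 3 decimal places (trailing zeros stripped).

Executing turtle program step by step:
Start: pos=(-5,5), heading=45, pen down
FD 14: (-5,5) -> (4.899,14.899) [heading=45, draw]
LT 270: heading 45 -> 315
RT 180: heading 315 -> 135
FD 15: (4.899,14.899) -> (-5.707,25.506) [heading=135, draw]
RT 90: heading 135 -> 45
FD 8: (-5.707,25.506) -> (-0.05,31.163) [heading=45, draw]
LT 180: heading 45 -> 225
FD 2: (-0.05,31.163) -> (-1.464,29.749) [heading=225, draw]
Final: pos=(-1.464,29.749), heading=225, 4 segment(s) drawn

Answer: -1.464 29.749 225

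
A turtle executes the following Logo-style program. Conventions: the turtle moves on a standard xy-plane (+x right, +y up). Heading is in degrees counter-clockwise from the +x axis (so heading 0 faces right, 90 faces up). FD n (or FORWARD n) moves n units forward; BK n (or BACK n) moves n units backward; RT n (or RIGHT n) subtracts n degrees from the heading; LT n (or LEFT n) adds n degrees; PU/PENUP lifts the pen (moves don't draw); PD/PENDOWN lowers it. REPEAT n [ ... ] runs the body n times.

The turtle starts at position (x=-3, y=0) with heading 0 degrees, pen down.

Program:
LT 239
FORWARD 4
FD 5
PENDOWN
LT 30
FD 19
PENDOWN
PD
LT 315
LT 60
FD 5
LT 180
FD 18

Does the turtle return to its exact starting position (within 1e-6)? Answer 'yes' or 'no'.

Answer: no

Derivation:
Executing turtle program step by step:
Start: pos=(-3,0), heading=0, pen down
LT 239: heading 0 -> 239
FD 4: (-3,0) -> (-5.06,-3.429) [heading=239, draw]
FD 5: (-5.06,-3.429) -> (-7.635,-7.715) [heading=239, draw]
PD: pen down
LT 30: heading 239 -> 269
FD 19: (-7.635,-7.715) -> (-7.967,-26.712) [heading=269, draw]
PD: pen down
PD: pen down
LT 315: heading 269 -> 224
LT 60: heading 224 -> 284
FD 5: (-7.967,-26.712) -> (-6.757,-31.563) [heading=284, draw]
LT 180: heading 284 -> 104
FD 18: (-6.757,-31.563) -> (-11.112,-14.098) [heading=104, draw]
Final: pos=(-11.112,-14.098), heading=104, 5 segment(s) drawn

Start position: (-3, 0)
Final position: (-11.112, -14.098)
Distance = 16.265; >= 1e-6 -> NOT closed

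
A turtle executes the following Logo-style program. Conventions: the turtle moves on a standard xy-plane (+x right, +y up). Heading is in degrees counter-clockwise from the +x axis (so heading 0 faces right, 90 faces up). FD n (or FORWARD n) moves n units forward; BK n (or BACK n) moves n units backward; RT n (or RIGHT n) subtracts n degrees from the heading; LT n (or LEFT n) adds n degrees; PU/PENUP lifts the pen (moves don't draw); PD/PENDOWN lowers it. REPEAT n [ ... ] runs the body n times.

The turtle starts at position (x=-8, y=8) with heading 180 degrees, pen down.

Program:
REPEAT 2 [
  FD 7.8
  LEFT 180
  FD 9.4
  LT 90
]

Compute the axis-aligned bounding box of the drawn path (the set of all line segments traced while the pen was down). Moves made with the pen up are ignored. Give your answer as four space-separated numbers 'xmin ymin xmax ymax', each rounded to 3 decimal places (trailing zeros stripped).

Answer: -15.8 6.4 -6.4 15.8

Derivation:
Executing turtle program step by step:
Start: pos=(-8,8), heading=180, pen down
REPEAT 2 [
  -- iteration 1/2 --
  FD 7.8: (-8,8) -> (-15.8,8) [heading=180, draw]
  LT 180: heading 180 -> 0
  FD 9.4: (-15.8,8) -> (-6.4,8) [heading=0, draw]
  LT 90: heading 0 -> 90
  -- iteration 2/2 --
  FD 7.8: (-6.4,8) -> (-6.4,15.8) [heading=90, draw]
  LT 180: heading 90 -> 270
  FD 9.4: (-6.4,15.8) -> (-6.4,6.4) [heading=270, draw]
  LT 90: heading 270 -> 0
]
Final: pos=(-6.4,6.4), heading=0, 4 segment(s) drawn

Segment endpoints: x in {-15.8, -8, -6.4, -6.4, -6.4}, y in {6.4, 8, 8, 8, 15.8}
xmin=-15.8, ymin=6.4, xmax=-6.4, ymax=15.8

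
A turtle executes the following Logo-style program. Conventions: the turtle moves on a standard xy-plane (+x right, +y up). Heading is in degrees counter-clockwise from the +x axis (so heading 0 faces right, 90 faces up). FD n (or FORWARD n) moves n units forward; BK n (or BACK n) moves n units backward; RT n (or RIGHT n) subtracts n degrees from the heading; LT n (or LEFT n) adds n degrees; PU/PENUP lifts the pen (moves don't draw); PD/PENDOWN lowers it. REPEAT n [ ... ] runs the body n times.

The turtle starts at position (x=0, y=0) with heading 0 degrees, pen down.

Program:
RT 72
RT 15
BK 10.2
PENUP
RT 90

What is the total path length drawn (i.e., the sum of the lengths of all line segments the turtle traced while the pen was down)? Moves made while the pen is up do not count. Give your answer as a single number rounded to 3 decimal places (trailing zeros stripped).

Answer: 10.2

Derivation:
Executing turtle program step by step:
Start: pos=(0,0), heading=0, pen down
RT 72: heading 0 -> 288
RT 15: heading 288 -> 273
BK 10.2: (0,0) -> (-0.534,10.186) [heading=273, draw]
PU: pen up
RT 90: heading 273 -> 183
Final: pos=(-0.534,10.186), heading=183, 1 segment(s) drawn

Segment lengths:
  seg 1: (0,0) -> (-0.534,10.186), length = 10.2
Total = 10.2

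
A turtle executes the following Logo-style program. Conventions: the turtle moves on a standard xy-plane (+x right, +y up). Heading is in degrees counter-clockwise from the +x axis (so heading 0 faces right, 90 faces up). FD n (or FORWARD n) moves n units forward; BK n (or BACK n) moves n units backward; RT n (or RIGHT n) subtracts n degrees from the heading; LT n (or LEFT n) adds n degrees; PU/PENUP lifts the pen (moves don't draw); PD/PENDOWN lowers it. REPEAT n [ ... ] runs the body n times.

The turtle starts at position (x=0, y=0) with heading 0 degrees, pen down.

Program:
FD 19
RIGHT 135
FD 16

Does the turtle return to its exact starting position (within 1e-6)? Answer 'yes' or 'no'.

Executing turtle program step by step:
Start: pos=(0,0), heading=0, pen down
FD 19: (0,0) -> (19,0) [heading=0, draw]
RT 135: heading 0 -> 225
FD 16: (19,0) -> (7.686,-11.314) [heading=225, draw]
Final: pos=(7.686,-11.314), heading=225, 2 segment(s) drawn

Start position: (0, 0)
Final position: (7.686, -11.314)
Distance = 13.678; >= 1e-6 -> NOT closed

Answer: no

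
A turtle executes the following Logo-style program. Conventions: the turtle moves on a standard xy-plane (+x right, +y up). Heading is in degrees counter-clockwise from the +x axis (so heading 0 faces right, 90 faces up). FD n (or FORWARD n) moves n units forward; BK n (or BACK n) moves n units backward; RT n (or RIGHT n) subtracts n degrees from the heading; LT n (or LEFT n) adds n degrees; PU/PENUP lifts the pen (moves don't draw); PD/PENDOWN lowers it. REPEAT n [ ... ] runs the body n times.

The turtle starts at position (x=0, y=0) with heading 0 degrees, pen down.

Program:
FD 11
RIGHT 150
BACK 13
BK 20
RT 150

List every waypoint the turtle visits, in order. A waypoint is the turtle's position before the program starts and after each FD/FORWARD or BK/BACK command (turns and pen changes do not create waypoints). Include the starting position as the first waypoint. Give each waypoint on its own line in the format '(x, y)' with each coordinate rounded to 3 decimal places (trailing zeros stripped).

Executing turtle program step by step:
Start: pos=(0,0), heading=0, pen down
FD 11: (0,0) -> (11,0) [heading=0, draw]
RT 150: heading 0 -> 210
BK 13: (11,0) -> (22.258,6.5) [heading=210, draw]
BK 20: (22.258,6.5) -> (39.579,16.5) [heading=210, draw]
RT 150: heading 210 -> 60
Final: pos=(39.579,16.5), heading=60, 3 segment(s) drawn
Waypoints (4 total):
(0, 0)
(11, 0)
(22.258, 6.5)
(39.579, 16.5)

Answer: (0, 0)
(11, 0)
(22.258, 6.5)
(39.579, 16.5)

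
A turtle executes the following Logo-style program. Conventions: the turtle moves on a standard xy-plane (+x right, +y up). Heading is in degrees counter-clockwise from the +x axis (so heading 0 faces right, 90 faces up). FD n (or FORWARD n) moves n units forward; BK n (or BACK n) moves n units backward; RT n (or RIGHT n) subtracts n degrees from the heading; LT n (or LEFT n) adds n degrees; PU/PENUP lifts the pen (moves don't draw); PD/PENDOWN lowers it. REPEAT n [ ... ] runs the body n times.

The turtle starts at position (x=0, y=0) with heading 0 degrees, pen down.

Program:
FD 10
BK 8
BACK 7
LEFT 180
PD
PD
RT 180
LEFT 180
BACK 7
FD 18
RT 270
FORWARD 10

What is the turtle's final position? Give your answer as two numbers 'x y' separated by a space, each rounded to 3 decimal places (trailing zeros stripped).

Answer: -16 -10

Derivation:
Executing turtle program step by step:
Start: pos=(0,0), heading=0, pen down
FD 10: (0,0) -> (10,0) [heading=0, draw]
BK 8: (10,0) -> (2,0) [heading=0, draw]
BK 7: (2,0) -> (-5,0) [heading=0, draw]
LT 180: heading 0 -> 180
PD: pen down
PD: pen down
RT 180: heading 180 -> 0
LT 180: heading 0 -> 180
BK 7: (-5,0) -> (2,0) [heading=180, draw]
FD 18: (2,0) -> (-16,0) [heading=180, draw]
RT 270: heading 180 -> 270
FD 10: (-16,0) -> (-16,-10) [heading=270, draw]
Final: pos=(-16,-10), heading=270, 6 segment(s) drawn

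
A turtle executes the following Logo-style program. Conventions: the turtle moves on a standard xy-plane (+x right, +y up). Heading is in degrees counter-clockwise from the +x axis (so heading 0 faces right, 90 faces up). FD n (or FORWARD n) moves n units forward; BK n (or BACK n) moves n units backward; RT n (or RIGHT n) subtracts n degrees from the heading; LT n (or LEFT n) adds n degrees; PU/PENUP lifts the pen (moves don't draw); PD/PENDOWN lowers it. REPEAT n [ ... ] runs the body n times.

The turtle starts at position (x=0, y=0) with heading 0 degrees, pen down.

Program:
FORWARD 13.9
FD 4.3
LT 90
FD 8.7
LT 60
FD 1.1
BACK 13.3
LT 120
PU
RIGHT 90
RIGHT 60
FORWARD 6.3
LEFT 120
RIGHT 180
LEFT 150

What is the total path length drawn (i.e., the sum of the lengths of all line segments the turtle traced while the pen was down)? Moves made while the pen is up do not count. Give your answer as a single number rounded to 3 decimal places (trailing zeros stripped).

Answer: 41.3

Derivation:
Executing turtle program step by step:
Start: pos=(0,0), heading=0, pen down
FD 13.9: (0,0) -> (13.9,0) [heading=0, draw]
FD 4.3: (13.9,0) -> (18.2,0) [heading=0, draw]
LT 90: heading 0 -> 90
FD 8.7: (18.2,0) -> (18.2,8.7) [heading=90, draw]
LT 60: heading 90 -> 150
FD 1.1: (18.2,8.7) -> (17.247,9.25) [heading=150, draw]
BK 13.3: (17.247,9.25) -> (28.766,2.6) [heading=150, draw]
LT 120: heading 150 -> 270
PU: pen up
RT 90: heading 270 -> 180
RT 60: heading 180 -> 120
FD 6.3: (28.766,2.6) -> (25.616,8.056) [heading=120, move]
LT 120: heading 120 -> 240
RT 180: heading 240 -> 60
LT 150: heading 60 -> 210
Final: pos=(25.616,8.056), heading=210, 5 segment(s) drawn

Segment lengths:
  seg 1: (0,0) -> (13.9,0), length = 13.9
  seg 2: (13.9,0) -> (18.2,0), length = 4.3
  seg 3: (18.2,0) -> (18.2,8.7), length = 8.7
  seg 4: (18.2,8.7) -> (17.247,9.25), length = 1.1
  seg 5: (17.247,9.25) -> (28.766,2.6), length = 13.3
Total = 41.3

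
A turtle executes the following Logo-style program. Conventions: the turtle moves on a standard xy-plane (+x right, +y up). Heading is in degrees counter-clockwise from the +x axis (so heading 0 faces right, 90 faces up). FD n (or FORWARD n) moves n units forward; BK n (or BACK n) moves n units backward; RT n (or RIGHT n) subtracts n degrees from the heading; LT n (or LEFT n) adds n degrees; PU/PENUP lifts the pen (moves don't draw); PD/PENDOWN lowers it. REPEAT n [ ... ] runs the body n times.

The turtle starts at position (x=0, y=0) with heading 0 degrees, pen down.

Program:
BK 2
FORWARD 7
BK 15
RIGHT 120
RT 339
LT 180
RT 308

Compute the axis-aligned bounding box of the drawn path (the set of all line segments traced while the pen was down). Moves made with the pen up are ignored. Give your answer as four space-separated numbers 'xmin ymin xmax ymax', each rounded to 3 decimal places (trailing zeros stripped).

Executing turtle program step by step:
Start: pos=(0,0), heading=0, pen down
BK 2: (0,0) -> (-2,0) [heading=0, draw]
FD 7: (-2,0) -> (5,0) [heading=0, draw]
BK 15: (5,0) -> (-10,0) [heading=0, draw]
RT 120: heading 0 -> 240
RT 339: heading 240 -> 261
LT 180: heading 261 -> 81
RT 308: heading 81 -> 133
Final: pos=(-10,0), heading=133, 3 segment(s) drawn

Segment endpoints: x in {-10, -2, 0, 5}, y in {0}
xmin=-10, ymin=0, xmax=5, ymax=0

Answer: -10 0 5 0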